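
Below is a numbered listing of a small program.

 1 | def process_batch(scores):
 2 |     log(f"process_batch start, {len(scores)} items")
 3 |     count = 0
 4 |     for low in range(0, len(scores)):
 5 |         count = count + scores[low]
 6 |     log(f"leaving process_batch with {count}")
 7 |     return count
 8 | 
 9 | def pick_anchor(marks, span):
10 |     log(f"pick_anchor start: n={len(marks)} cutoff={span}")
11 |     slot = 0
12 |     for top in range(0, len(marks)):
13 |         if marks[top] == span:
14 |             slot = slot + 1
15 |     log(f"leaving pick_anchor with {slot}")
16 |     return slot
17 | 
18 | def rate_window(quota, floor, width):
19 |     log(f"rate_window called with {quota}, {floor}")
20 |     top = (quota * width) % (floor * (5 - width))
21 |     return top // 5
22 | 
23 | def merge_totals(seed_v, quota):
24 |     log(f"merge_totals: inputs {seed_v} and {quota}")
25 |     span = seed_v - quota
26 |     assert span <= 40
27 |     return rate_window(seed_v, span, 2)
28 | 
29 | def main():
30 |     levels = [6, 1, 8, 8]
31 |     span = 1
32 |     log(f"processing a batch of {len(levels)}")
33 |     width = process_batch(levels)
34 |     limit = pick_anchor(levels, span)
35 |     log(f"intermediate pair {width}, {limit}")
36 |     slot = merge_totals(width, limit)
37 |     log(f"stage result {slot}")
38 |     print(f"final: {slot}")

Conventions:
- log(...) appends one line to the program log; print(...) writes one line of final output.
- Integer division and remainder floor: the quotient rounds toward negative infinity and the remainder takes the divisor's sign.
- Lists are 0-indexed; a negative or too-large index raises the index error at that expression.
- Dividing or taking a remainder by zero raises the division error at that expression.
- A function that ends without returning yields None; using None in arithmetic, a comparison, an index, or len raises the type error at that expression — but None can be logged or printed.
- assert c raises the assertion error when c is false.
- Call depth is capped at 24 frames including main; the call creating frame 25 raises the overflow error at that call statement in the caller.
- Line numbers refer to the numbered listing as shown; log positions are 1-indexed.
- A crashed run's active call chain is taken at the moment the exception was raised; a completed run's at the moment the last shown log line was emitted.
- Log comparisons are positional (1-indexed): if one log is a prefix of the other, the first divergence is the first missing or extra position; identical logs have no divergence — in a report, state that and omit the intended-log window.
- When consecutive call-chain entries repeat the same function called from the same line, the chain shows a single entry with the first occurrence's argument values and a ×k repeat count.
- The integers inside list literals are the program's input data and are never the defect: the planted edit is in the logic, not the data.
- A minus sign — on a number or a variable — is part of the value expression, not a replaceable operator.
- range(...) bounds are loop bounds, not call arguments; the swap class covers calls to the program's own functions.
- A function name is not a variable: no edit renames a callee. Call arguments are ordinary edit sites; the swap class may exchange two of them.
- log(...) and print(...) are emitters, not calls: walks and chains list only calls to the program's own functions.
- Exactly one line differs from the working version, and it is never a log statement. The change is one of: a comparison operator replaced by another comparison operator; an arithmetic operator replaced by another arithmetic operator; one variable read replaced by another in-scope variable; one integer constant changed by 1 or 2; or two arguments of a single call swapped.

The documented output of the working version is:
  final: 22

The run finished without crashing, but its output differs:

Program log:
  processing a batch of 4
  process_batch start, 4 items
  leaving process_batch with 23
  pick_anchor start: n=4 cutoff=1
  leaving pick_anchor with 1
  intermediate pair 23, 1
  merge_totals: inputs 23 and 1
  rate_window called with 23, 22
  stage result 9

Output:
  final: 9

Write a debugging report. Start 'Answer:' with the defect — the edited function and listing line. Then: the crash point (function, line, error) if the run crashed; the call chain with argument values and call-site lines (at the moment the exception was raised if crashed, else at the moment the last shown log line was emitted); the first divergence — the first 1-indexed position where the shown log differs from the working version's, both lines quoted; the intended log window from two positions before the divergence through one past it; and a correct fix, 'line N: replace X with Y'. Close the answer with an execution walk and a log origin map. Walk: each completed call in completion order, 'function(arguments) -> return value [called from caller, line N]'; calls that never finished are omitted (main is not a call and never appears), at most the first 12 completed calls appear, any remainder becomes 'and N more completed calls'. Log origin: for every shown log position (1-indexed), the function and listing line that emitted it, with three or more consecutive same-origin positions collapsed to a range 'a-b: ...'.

Answer: the defect is in rate_window at line 20.
Core observation: Position 9 is the first bad log line: 'stage result 9' should read 'stage result 22'.
Call chain: main.
First divergence: position 9 — the shown line 'stage result 9' should read 'stage result 22'.
Intended log window:
  7: merge_totals: inputs 23 and 1
  8: rate_window called with 23, 22
  9: stage result 22
Execution walk:
  process_batch([6, 1, 8, 8]) -> 23  [called from main, line 33]
  pick_anchor([6, 1, 8, 8], 1) -> 1  [called from main, line 34]
  rate_window(23, 22, 2) -> 9  [called from merge_totals, line 27]
  merge_totals(23, 1) -> 9  [called from main, line 36]
Log origin:
  1 — main, line 32
  2 — process_batch, line 2
  3 — process_batch, line 6
  4 — pick_anchor, line 10
  5 — pick_anchor, line 15
  6 — main, line 35
  7 — merge_totals, line 24
  8 — rate_window, line 19
  9 — main, line 37
A correct fix: line 20: replace `%` with `+`.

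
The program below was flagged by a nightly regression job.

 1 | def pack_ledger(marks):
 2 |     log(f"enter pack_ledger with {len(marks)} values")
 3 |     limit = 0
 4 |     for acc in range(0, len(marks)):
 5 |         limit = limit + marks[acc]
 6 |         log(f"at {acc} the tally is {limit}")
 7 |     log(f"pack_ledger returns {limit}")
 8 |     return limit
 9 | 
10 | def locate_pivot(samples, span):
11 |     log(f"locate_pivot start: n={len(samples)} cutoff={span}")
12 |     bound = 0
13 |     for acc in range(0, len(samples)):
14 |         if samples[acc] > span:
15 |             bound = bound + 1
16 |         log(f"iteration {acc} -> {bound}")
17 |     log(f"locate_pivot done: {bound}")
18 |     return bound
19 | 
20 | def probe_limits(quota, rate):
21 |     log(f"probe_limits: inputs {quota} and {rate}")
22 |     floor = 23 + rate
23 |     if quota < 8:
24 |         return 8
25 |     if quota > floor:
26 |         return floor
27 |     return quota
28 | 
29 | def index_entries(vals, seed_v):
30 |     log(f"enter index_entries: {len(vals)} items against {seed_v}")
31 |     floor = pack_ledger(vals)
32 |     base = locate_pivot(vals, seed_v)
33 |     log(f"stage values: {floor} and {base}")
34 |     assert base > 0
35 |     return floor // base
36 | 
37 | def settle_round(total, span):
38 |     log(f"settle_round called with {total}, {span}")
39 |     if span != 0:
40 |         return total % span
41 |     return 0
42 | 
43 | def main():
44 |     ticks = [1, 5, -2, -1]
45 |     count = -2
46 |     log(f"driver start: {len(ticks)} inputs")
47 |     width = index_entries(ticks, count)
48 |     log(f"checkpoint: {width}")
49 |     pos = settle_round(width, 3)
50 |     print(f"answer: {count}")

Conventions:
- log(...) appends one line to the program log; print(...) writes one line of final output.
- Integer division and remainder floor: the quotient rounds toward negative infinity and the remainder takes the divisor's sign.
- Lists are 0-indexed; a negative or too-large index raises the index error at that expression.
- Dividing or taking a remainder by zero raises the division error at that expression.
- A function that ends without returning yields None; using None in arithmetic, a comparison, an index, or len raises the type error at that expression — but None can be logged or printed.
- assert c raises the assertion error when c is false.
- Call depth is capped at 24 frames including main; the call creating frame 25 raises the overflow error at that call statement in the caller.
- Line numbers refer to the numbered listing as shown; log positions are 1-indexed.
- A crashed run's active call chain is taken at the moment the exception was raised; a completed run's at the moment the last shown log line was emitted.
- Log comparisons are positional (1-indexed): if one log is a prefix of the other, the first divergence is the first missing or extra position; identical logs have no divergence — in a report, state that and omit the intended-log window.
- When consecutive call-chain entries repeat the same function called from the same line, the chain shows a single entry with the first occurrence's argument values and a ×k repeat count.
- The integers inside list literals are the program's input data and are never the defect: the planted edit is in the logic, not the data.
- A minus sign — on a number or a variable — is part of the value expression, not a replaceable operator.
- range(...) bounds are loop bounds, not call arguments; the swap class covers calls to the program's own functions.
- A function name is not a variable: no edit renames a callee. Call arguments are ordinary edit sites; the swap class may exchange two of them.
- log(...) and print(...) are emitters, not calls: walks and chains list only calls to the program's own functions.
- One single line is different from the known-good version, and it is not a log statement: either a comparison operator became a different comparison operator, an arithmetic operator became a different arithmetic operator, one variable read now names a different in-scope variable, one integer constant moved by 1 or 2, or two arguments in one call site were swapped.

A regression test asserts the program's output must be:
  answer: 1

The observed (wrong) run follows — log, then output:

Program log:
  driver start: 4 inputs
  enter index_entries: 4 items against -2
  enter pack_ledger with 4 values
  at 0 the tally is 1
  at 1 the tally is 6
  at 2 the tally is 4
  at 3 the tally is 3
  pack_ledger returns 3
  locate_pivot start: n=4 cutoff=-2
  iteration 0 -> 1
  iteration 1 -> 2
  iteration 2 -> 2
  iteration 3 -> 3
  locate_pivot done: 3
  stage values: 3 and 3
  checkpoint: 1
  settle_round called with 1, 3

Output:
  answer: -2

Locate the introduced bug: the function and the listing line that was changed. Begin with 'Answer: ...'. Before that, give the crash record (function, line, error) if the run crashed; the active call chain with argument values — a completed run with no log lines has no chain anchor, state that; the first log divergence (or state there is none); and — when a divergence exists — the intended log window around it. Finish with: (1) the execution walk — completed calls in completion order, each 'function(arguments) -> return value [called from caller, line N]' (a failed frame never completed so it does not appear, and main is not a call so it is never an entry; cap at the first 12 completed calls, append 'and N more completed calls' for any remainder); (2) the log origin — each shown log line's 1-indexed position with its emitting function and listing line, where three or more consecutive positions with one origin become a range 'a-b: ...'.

Answer: the defect is in main at line 50.
Key fact: Log streams are identical — the defect surfaces only in the printed output.
Call chain: main -> settle_round(1, 3) (called at line 49).
First divergence: none (the log streams are identical).
Execution walk:
  pack_ledger([1, 5, -2, -1]) -> 3  [called from index_entries, line 31]
  locate_pivot([1, 5, -2, -1], -2) -> 3  [called from index_entries, line 32]
  index_entries([1, 5, -2, -1], -2) -> 1  [called from main, line 47]
  settle_round(1, 3) -> 1  [called from main, line 49]
Log origin:
  1: logged in main at line 46
  2: logged in index_entries at line 30
  3: logged in pack_ledger at line 2
  4-7: logged in pack_ledger at line 6
  8: logged in pack_ledger at line 7
  9: logged in locate_pivot at line 11
  10-13: logged in locate_pivot at line 16
  14: logged in locate_pivot at line 17
  15: logged in index_entries at line 33
  16: logged in main at line 48
  17: logged in settle_round at line 38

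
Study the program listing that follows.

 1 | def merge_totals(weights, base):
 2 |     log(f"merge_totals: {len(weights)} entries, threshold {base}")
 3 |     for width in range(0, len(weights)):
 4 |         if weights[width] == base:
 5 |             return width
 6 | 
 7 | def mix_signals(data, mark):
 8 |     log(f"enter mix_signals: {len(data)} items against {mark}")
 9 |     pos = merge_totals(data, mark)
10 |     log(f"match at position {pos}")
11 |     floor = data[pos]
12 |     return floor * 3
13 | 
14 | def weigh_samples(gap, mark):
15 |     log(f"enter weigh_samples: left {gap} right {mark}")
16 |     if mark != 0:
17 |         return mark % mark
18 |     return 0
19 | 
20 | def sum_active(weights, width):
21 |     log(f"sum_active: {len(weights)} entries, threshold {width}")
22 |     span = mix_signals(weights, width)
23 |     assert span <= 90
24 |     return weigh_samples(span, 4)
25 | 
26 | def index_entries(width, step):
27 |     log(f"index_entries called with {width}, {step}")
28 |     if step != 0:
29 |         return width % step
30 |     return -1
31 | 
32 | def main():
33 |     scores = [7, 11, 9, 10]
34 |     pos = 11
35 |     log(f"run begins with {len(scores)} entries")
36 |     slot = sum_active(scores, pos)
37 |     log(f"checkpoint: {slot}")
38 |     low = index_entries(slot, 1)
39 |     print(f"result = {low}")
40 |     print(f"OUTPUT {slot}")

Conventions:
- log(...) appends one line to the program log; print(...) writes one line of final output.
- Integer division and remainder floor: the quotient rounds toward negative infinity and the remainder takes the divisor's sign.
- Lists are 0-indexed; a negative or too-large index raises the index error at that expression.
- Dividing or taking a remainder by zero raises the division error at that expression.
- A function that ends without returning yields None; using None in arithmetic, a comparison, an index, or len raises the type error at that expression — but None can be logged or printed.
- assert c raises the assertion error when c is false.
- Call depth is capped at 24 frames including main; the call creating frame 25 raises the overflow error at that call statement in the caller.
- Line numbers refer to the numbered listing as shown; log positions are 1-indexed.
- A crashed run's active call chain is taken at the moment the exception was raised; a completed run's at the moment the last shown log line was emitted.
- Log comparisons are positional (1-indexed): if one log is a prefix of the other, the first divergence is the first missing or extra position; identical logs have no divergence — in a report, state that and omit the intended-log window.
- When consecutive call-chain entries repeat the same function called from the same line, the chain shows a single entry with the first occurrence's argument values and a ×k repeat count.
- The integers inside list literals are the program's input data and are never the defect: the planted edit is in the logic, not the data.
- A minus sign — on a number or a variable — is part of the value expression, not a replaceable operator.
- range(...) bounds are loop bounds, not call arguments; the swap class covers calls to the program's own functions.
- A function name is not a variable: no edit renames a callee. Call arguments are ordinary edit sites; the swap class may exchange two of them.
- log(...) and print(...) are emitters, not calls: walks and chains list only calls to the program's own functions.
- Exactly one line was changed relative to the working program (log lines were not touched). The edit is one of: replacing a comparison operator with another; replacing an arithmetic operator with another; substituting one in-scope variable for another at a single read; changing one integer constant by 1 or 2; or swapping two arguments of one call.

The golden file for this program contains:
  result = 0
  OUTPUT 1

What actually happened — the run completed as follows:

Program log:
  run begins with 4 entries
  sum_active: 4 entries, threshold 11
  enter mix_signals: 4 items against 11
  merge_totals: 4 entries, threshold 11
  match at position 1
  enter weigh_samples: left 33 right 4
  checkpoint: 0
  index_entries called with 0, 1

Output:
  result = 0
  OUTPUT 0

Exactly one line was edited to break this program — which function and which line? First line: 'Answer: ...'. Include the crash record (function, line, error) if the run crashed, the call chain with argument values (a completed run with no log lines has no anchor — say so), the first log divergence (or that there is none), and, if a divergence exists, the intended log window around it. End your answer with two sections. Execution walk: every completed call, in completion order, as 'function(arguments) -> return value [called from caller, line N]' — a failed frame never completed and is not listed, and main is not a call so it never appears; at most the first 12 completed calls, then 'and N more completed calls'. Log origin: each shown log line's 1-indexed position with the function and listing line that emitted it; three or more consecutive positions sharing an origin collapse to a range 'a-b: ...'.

Answer: the defect is in weigh_samples at line 17.
The tell: At log position 7 the runs split — shown 'checkpoint: 0', but the working version logs 'checkpoint: 1'.
Call chain: main -> index_entries(0, 1) (called at line 38).
First divergence: position 7 — the shown line 'checkpoint: 0' should read 'checkpoint: 1'.
Intended log window:
  5: match at position 1
  6: enter weigh_samples: left 33 right 4
  7: checkpoint: 1
  8: index_entries called with 1, 1
Execution walk:
  merge_totals([7, 11, 9, 10], 11) -> 1  [called from mix_signals, line 9]
  mix_signals([7, 11, 9, 10], 11) -> 33  [called from sum_active, line 22]
  weigh_samples(33, 4) -> 0  [called from sum_active, line 24]
  sum_active([7, 11, 9, 10], 11) -> 0  [called from main, line 36]
  index_entries(0, 1) -> 0  [called from main, line 38]
Log origins:
  1 — main, line 35
  2 — sum_active, line 21
  3 — mix_signals, line 8
  4 — merge_totals, line 2
  5 — mix_signals, line 10
  6 — weigh_samples, line 15
  7 — main, line 37
  8 — index_entries, line 27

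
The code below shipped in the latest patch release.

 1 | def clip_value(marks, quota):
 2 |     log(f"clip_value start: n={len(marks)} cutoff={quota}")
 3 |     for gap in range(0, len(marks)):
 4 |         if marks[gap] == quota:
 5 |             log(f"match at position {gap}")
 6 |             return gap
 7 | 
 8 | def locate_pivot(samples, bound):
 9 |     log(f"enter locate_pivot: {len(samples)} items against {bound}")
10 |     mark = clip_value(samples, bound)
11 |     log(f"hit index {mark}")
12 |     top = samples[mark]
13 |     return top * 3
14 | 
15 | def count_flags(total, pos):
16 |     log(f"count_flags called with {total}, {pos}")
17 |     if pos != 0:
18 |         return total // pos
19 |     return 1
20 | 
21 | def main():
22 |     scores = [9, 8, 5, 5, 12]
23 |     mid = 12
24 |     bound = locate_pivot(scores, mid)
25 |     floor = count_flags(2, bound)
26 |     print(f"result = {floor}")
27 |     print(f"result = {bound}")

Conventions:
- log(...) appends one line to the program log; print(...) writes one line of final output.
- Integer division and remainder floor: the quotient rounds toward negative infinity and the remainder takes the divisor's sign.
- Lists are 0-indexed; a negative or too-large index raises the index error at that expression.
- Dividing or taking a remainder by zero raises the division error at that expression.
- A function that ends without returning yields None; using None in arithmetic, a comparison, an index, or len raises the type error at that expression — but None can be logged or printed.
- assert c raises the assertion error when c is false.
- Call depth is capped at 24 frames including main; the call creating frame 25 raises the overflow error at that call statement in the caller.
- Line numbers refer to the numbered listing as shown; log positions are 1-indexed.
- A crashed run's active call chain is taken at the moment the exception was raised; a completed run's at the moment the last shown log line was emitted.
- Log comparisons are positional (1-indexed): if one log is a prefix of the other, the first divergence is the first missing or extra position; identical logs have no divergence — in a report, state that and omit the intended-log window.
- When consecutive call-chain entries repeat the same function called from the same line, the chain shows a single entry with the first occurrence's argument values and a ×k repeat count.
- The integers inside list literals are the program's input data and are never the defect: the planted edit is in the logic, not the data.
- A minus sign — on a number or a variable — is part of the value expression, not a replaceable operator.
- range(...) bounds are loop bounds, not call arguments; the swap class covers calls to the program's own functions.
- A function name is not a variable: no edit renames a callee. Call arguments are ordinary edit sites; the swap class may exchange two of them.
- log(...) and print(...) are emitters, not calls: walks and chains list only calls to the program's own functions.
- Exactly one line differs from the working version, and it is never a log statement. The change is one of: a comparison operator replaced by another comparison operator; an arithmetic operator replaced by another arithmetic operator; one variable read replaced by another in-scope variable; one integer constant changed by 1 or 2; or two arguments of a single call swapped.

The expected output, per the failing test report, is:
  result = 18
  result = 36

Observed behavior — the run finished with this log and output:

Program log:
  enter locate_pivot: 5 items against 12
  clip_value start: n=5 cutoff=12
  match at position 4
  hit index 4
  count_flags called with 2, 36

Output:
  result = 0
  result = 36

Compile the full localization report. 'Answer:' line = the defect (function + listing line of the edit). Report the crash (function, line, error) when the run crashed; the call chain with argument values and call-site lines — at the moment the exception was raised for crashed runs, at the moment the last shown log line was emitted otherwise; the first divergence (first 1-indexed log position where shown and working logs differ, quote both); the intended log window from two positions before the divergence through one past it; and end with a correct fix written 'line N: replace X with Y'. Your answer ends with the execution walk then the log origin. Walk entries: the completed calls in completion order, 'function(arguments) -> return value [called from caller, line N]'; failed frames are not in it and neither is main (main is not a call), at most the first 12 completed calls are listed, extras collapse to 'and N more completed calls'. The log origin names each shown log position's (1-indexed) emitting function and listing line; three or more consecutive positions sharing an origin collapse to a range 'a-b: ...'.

Answer: the defect is in main at line 25.
The tell: The earliest visible damage is log position 5 — 'count_flags called with 2, 36' rather than the intended 'count_flags called with 36, 2'.
Call chain: main -> count_flags(2, 36) (called at line 25).
First divergence: position 5; shown 'count_flags called with 2, 36' vs intended 'count_flags called with 36, 2'.
Intended log window:
  3: match at position 4
  4: hit index 4
  5: count_flags called with 36, 2
Execution walk:
  clip_value([9, 8, 5, 5, 12], 12) -> 4  [called from locate_pivot, line 10]
  locate_pivot([9, 8, 5, 5, 12], 12) -> 36  [called from main, line 24]
  count_flags(2, 36) -> 0  [called from main, line 25]
Log origins:
  1: from locate_pivot, line 9
  2: from clip_value, line 2
  3: from clip_value, line 5
  4: from locate_pivot, line 11
  5: from count_flags, line 16
A correct fix: line 25: replace `count_flags(2, bound)` with `count_flags(bound, 2)`.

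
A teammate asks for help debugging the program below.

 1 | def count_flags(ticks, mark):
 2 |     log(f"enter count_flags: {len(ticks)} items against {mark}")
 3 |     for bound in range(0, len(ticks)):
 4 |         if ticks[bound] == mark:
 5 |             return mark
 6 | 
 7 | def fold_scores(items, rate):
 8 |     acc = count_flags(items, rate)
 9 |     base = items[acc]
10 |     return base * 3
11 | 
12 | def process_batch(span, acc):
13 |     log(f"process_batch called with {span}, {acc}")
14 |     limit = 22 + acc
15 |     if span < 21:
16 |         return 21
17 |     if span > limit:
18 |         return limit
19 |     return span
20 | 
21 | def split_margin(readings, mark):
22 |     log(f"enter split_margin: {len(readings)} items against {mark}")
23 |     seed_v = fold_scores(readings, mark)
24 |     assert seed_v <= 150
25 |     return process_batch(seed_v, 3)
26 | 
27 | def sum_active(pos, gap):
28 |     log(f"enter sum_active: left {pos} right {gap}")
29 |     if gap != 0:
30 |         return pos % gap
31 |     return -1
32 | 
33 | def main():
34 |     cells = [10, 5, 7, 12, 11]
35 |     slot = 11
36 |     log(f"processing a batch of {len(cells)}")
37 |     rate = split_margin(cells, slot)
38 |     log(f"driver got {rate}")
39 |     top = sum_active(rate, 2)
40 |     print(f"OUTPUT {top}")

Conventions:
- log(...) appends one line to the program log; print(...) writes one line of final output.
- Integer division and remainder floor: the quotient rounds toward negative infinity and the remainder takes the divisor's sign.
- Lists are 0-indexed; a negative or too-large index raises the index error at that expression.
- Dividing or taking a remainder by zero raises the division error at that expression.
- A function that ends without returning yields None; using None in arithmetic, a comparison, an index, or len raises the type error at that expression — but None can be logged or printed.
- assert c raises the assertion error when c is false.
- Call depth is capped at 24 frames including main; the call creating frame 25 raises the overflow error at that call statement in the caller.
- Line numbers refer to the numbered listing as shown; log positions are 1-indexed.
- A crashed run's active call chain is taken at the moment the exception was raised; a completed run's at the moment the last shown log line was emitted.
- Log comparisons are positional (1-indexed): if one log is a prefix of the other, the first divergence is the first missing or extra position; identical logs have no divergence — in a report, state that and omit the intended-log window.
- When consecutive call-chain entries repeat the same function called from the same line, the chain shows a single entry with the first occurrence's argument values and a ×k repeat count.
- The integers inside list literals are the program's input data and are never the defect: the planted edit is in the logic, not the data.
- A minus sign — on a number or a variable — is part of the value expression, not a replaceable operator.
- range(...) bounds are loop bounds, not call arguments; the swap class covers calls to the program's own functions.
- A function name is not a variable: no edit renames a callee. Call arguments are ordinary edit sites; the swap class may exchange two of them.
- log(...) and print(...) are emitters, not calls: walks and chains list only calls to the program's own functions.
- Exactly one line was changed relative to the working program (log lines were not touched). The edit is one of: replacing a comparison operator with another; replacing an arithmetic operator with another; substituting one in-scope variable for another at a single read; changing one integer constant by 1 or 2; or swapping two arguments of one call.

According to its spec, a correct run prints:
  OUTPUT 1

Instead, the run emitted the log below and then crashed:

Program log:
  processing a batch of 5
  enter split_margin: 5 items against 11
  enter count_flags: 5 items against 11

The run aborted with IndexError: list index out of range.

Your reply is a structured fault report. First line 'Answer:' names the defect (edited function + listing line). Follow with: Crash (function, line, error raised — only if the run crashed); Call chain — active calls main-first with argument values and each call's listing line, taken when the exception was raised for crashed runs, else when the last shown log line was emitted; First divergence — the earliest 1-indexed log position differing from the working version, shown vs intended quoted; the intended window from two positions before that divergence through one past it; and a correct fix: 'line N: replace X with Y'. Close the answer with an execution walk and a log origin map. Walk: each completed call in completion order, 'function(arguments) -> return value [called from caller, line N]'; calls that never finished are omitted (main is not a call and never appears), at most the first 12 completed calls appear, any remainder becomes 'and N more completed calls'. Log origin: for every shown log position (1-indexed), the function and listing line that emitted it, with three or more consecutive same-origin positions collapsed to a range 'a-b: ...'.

Answer: the defect is in count_flags at line 5.
Core observation: The log ends early — 3 lines, where the working version next logs 'process_batch called with 33, 3'.
Crash: fold_scores, line 9, IndexError.
Call chain: main -> split_margin([10, 5, 7, 12, 11], 11) (called at line 37) -> fold_scores([10, 5, 7, 12, 11], 11) (called at line 23).
First divergence: position 4 — the faulty run's log ends after 3 lines; the working version continues with 'process_batch called with 33, 3'.
Intended log window:
  2: enter split_margin: 5 items against 11
  3: enter count_flags: 5 items against 11
  4: process_batch called with 33, 3
  5: driver got 25
Execution walk:
  count_flags([10, 5, 7, 12, 11], 11) -> 11  [called from fold_scores, line 8]
Log origin:
  1: logged in main at line 36
  2: logged in split_margin at line 22
  3: logged in count_flags at line 2
A correct fix: line 5: replace `mark` with `bound`.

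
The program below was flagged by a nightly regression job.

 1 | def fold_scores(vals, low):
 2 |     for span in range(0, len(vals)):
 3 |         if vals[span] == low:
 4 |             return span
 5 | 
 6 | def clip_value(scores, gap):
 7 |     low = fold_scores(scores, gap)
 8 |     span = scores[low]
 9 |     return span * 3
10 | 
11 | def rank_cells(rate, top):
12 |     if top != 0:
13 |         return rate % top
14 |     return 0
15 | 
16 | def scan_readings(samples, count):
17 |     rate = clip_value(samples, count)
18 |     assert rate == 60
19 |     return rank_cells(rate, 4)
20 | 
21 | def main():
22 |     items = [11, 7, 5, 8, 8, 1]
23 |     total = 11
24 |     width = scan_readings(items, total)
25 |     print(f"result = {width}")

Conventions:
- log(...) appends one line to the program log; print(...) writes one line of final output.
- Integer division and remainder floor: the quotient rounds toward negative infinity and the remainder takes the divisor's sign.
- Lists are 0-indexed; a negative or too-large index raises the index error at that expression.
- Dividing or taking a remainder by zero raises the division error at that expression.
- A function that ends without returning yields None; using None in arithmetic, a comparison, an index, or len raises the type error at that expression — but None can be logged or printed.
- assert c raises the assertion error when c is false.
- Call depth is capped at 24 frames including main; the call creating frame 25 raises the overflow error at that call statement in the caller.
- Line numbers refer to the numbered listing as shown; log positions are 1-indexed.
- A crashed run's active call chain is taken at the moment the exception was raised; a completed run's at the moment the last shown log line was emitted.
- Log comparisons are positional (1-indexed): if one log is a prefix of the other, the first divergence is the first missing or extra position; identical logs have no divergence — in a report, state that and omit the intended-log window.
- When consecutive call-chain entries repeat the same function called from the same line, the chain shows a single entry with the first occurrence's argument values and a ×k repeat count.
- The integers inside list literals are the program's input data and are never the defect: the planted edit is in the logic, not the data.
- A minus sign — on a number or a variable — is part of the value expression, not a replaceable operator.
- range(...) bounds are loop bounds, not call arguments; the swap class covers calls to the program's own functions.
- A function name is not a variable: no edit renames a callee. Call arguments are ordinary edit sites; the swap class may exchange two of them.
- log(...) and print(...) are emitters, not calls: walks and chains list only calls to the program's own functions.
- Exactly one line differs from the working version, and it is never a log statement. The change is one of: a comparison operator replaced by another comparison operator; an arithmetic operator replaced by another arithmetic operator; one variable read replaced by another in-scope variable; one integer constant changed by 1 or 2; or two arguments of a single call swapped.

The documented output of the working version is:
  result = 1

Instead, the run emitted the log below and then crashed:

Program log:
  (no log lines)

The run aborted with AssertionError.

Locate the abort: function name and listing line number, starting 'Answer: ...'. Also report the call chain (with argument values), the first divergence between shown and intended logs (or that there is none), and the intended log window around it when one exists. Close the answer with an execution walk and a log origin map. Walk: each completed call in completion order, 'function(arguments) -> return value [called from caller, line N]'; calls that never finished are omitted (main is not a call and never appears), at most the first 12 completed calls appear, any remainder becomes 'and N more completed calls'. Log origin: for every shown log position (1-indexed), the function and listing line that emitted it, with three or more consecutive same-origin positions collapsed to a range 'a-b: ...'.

Answer: the error was raised in scan_readings, line 18.
Key observation: All emitted log lines are correct; the crash alone marks the defect.
Call chain: main -> scan_readings([11, 7, 5, 8, 8, 1], 11) (called at line 24).
First divergence: there is none — every log position agrees.
Execution walk:
  fold_scores([11, 7, 5, 8, 8, 1], 11) -> 0  [called from clip_value, line 7]
  clip_value([11, 7, 5, 8, 8, 1], 11) -> 33  [called from scan_readings, line 17]
Log line origins:
  (no log lines)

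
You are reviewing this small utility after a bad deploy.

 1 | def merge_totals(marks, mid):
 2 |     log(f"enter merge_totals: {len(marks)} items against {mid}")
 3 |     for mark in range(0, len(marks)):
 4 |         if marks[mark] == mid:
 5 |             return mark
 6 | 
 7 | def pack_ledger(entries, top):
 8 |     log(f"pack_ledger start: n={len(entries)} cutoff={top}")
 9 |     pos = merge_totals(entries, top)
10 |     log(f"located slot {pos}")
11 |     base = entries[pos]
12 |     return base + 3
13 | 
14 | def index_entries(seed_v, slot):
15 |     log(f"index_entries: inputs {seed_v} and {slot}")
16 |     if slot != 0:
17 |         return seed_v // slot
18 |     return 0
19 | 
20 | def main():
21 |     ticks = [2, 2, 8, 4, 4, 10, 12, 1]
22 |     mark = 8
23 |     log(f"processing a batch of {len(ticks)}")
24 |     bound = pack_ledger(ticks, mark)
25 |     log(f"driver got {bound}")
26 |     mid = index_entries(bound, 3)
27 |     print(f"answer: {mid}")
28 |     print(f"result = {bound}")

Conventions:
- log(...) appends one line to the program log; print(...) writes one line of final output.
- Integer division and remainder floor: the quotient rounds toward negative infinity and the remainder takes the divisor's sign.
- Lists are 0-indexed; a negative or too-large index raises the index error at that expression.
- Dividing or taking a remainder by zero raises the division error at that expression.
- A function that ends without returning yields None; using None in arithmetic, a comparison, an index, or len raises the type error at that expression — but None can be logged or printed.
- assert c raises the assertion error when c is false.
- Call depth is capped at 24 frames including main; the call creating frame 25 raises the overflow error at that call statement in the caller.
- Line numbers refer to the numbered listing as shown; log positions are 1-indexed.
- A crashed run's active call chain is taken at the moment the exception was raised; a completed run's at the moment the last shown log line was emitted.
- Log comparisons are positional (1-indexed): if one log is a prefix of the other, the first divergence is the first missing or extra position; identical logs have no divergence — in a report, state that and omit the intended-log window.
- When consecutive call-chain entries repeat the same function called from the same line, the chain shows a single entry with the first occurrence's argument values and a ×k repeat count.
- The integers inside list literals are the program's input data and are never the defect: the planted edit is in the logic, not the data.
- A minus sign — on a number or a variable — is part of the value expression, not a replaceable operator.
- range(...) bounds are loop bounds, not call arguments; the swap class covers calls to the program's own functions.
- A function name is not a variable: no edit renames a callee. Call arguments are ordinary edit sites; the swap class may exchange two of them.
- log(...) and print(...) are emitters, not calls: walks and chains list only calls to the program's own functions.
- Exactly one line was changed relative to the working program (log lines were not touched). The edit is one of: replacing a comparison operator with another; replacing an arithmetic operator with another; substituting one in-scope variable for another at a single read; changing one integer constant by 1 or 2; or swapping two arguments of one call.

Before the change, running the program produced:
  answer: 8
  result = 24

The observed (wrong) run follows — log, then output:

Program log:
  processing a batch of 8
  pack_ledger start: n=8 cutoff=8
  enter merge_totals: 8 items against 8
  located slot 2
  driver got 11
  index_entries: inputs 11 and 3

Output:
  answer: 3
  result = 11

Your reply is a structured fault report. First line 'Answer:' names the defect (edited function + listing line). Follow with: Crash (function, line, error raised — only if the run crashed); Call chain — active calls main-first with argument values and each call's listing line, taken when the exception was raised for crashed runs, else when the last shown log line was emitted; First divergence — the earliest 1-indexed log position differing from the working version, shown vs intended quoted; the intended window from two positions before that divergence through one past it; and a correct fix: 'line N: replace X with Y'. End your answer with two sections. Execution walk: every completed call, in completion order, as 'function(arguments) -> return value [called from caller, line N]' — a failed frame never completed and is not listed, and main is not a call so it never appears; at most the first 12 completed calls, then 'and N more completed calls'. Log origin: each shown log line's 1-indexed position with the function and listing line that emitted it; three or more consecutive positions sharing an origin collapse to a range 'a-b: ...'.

Answer: the defect is in pack_ledger at line 12.
Key fact: At log position 5 the runs split — shown 'driver got 11', but the working version logs 'driver got 24'.
Call chain: main -> index_entries(11, 3) (called at line 26).
First divergence: position 5 — the shown line 'driver got 11' should read 'driver got 24'.
Intended log window:
  3: enter merge_totals: 8 items against 8
  4: located slot 2
  5: driver got 24
  6: index_entries: inputs 24 and 3
Execution walk:
  merge_totals([2, 2, 8, 4, 4, 10, 12, 1], 8) -> 2  [called from pack_ledger, line 9]
  pack_ledger([2, 2, 8, 4, 4, 10, 12, 1], 8) -> 11  [called from main, line 24]
  index_entries(11, 3) -> 3  [called from main, line 26]
Log line origins:
  1 — main, line 23
  2 — pack_ledger, line 8
  3 — merge_totals, line 2
  4 — pack_ledger, line 10
  5 — main, line 25
  6 — index_entries, line 15
A correct fix: line 12: replace `+` with `*`.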